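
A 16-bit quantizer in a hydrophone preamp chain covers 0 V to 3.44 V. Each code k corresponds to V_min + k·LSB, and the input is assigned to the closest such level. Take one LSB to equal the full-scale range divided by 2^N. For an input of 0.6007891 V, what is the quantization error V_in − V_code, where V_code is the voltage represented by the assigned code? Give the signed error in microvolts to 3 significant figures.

−14.1 µV

V_FS = 3.44 V. LSB = 3.44 V / 2^16 ≈ 52.49 µV.
Position in LSBs: (0.6007891 − (0)) × 65536/3.44 = 11445.7309; rounding gives k = 11446.
V_code = V_min + k × range/2^16 = 0 + 11446 × 3.44/65536 = 0.60080322266 V.
V_in − V_code = 0.6007891 − (0.60080322266) = −14.1 µV.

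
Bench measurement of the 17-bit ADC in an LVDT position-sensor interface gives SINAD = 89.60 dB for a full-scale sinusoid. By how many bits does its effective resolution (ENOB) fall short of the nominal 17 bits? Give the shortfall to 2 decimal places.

2.41 bits

Effective bits = (89.60 − 1.76)/6.02 = 14.5914.
Lost resolution: 17 − 14.5914 = 2.4086 bits.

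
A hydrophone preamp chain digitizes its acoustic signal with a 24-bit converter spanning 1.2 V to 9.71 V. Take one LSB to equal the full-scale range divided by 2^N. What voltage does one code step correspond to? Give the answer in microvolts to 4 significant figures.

Full-scale range = 9.71 V − (1.2 V) = 8.51 V.
2^24 = 16777216 levels.
LSB = 8.51 V ÷ 2^24 = 8.51/16777216 V = 0.5072 µV.

0.5072 µV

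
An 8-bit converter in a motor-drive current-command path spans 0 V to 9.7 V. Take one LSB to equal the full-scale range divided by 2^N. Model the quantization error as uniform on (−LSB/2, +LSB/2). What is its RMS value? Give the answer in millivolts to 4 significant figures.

10.94 mV

Span = 9.7 V.
LSB = 9.7 V / 2^8 = 37.8906 mV.
RMS of a uniform error over width LSB is LSB/√12 = 10.94 mV.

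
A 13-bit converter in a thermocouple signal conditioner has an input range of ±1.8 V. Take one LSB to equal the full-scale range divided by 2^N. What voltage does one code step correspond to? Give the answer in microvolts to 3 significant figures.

439 µV

Span: 1.8 V − (-1.8 V) = 3.6 V.
There are 2^13 = 8192 steps.
One LSB is 3.6 V / 8192 = 439 µV.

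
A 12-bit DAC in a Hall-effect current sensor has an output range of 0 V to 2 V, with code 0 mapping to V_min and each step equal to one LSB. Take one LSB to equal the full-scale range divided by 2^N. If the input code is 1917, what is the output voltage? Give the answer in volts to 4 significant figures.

0.9360 V

Span = 2 V. LSB = 2 V / 2^12.
Output = V_min + (1917/4096) × range = 0 + 0.468018 × 2 V
      = 0 + 0.936035 = 0.936035 V.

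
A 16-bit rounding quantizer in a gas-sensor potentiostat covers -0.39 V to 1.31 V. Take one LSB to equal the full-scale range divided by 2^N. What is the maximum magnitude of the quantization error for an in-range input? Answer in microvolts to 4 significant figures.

The full-scale span is 1.31 − (-0.39) = 1.7 V.
LSB = 1.7 V / 2^16 = 25.9399 µV.
Worst-case error for round-to-nearest is half an LSB: 12.97 µV.

12.97 µV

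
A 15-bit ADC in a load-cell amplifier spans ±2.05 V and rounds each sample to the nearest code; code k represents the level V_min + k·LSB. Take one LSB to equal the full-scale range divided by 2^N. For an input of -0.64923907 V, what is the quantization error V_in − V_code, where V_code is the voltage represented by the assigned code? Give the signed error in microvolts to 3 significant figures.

+19.4 µV

Span: 2.05 V − (-2.05 V) = 4.1 V. LSB = 4.1 V / 2^15 ≈ 125.1 µV.
(-0.64923907 − (-2.05)) / LSB = 1.40076093 × 32768/4.1 = 11195.1547. Nearest integer: k = 11195.
Reconstructed level: -2.05 + 11195 × 4.1/32768 V = -0.64925842285 V.
V_in − V_code = -0.64923907 − (-0.64925842285) = +19.4 µV.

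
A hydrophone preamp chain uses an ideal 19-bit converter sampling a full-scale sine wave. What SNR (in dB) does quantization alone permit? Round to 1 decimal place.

6.02(19) + 1.76 = 114.38 + 1.76 = 116.14 dB.

116.1 dB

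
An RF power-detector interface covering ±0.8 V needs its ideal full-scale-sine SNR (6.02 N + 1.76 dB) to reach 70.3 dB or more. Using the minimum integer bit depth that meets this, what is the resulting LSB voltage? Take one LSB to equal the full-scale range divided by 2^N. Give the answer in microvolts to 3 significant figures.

Range = 0.8 − (-0.8) = 1.6 V.
N ≥ (70.3 − 1.76)/6.02 = 11.385 → N_min = 12.
LSB = 1.6 V ÷ 2^12 = 1.6/4096 V = 391 µV.

391 µV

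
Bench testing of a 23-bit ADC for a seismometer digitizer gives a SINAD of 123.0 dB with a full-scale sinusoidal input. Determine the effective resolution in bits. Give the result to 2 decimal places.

Inverting SNR = 6.02 N + 1.76: N_eff = (123.0 − 1.76)/6.02 = 20.1395.

20.14 bits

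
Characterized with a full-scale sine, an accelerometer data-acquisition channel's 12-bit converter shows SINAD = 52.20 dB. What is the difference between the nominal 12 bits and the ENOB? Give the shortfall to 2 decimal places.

N_eff = (52.20 − 1.76)/6.02 = 8.3787 bits.
Lost resolution: 12 − 8.3787 = 3.6213 bits.

3.62 bits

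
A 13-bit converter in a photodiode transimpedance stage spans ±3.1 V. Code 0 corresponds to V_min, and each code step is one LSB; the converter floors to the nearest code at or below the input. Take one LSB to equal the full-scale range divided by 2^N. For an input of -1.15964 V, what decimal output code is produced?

2563

The full-scale span is 3.1 − (-3.1) = 6.2 V. LSB = 6.2 V / 2^13 ≈ 0.7568 mV.
V_in − V_min = -1.15964 − (-3.1) = 1.94036 V.
Divide by LSB: 1.94036 × 8192/6.2 = 2563.7789.
Truncating gives code 2563.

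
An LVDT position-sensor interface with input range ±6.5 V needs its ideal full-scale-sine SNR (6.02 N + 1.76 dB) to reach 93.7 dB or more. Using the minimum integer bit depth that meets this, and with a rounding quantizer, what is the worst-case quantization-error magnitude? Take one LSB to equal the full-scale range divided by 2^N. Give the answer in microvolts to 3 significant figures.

99.2 µV

Range = 6.5 − (-6.5) = 13 V.
6.02 N + 1.76 ≥ 93.7 gives N ≥ 15.272, so the minimum integer is 16.
Step size = 13/65536 V = 198.36 µV.
Max error for round-to-nearest is LSB/2 = 99.2 µV.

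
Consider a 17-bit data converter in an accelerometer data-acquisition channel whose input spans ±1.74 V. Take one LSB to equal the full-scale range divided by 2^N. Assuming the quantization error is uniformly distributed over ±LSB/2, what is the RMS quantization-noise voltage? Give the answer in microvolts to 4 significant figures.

Span: 1.74 V − (-1.74 V) = 3.48 V.
LSB = 3.48 V / 2^17 = 26.5503 µV.
σ_q = LSB/√12 = 26.5503 µV/3.4641 = 7.664 µV.

7.664 µV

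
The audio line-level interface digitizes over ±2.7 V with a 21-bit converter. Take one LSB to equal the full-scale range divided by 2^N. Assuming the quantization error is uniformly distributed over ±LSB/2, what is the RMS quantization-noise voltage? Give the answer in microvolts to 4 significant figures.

Range = 2.7 − (-2.7) = 5.4 V.
LSB = 5.4 V / 2^21 = 2.57492 µV.
RMS of a uniform error over width LSB is LSB/√12 = 0.7433 µV.

0.7433 µV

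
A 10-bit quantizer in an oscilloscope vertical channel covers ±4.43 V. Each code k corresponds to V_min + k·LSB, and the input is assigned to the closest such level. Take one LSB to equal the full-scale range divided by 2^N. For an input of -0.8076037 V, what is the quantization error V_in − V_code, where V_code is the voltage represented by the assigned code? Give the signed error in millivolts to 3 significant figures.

−2.94 mV

The full-scale span is 4.43 − (-4.43) = 8.86 V. LSB = 8.86 V / 2^10 ≈ 8.652 mV.
Position in LSBs: (-0.8076037 − (-4.43)) × 1024/8.86 = 418.6607; rounding gives k = 419.
V_code = V_min + k × range/2^10 = -4.43 + 419 × 8.86/1024 = -0.8046679688 V.
Error = V_in − V_code = -0.8076037 − (-0.8046679688) = −2.94 mV.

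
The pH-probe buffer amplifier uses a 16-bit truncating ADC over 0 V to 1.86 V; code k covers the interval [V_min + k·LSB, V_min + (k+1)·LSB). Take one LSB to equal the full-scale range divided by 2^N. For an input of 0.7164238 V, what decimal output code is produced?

25242

Full-scale range = 1.86 V. LSB = 1.86 V / 2^16 ≈ 28.38 µV.
(V_in − V_min) × 2^16/range = (0.7164238 − (0)) × 65536/1.86 = 25242.769.
Floor → code = 25242.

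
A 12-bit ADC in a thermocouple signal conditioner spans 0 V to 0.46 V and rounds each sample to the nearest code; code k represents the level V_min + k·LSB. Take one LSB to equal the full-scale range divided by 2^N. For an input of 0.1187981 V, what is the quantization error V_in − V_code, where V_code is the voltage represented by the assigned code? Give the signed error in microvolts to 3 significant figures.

Range is 0.46 V. LSB = 0.46 V / 2^12 ≈ 112.3 µV.
(0.1187981 − (0)) / LSB = 0.1187981 × 4096/0.46 = 1057.8196. Nearest integer: k = 1058.
Reconstructed level: 0 + 1058 × 0.46/4096 V = 0.1188183594 V.
V_in − V_code = 0.1187981 − (0.1188183594) = −20.3 µV.

−20.3 µV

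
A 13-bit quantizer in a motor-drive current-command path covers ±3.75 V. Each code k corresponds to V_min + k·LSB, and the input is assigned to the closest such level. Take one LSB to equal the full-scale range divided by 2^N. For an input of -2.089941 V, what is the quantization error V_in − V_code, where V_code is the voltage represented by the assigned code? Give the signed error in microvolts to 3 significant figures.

+208 µV

Full-scale range = 3.75 V − (-3.75 V) = 7.5 V. LSB = 7.5 V / 2^13 ≈ 0.9155 mV.
Position in LSBs: (-2.089941 − (-3.75)) × 8192/7.5 = 1813.2271; rounding gives k = 1813.
V_code = V_min + k × range/2^13 = -3.75 + 1813 × 7.5/8192 = -2.090148926 V.
Error = V_in − V_code = -2.089941 − (-2.090148926) = +208 µV.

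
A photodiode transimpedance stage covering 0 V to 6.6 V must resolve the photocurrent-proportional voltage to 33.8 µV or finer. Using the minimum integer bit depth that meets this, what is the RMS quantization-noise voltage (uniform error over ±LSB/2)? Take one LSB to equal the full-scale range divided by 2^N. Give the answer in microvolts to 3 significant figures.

7.27 µV

Span = 6.6 V.
Required number of levels: 6.6/33.8 µV = 195270; smallest N with 2^N ≥ that is 18.
One LSB is 6.6 V / 262144 = 25.177 µV.
V_rms = LSB/√12 = 7.27 µV.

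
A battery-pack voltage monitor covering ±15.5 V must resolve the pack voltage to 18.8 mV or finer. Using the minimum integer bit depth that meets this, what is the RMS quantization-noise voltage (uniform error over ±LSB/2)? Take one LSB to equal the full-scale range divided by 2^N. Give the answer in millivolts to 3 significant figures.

Range = 15.5 − (-15.5) = 31 V.
Levels needed ≥ 31/18.8 mV = 1649. 2^11 = 2048 suffices, so N_min = 11.
LSB = 31 V ÷ 2^11 = 31/2048 V = 15.137 mV.
RMS noise = LSB/√12 = 4.37 mV.

4.37 mV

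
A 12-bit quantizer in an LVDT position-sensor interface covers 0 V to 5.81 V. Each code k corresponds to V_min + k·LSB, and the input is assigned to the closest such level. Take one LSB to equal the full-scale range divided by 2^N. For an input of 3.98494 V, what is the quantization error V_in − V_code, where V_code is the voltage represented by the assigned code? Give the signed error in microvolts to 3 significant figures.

Span = 5.81 V. LSB = 5.81 V / 2^12 ≈ 1.418 mV.
(V_in − V_min)/LSB = (3.98494 − (0)) × 4096/5.81 = 2809.3484 → nearest code k = 2809.
Reconstructed level: 0 + 2809 × 5.81/4096 V = 3.984445801 V.
V_in − V_code = 3.98494 − (3.984445801) = +494 µV.

+494 µV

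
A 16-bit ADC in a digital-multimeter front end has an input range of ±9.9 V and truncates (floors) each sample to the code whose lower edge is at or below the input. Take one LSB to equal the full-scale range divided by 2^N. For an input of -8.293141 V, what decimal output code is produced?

5318

Range = 9.9 − (-9.9) = 19.8 V. LSB = 19.8 V / 2^16 ≈ 302.1 µV.
V_in − V_min = -8.293141 − (-9.9) = 1.606859 V.
Divide by LSB: 1.606859 × 65536/19.8 = 5318.5410.
Truncating gives code 5318.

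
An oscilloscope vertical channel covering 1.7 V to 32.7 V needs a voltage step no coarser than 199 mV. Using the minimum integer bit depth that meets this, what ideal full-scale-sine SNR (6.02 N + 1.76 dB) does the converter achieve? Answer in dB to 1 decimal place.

49.9 dB

Range = 32.7 − (1.7) = 31 V.
Levels needed ≥ 31/199 mV = 155.8. 2^8 = 256 suffices, so N_min = 8.
SNR = 6.02 × 8 + 1.76 = 49.92 dB.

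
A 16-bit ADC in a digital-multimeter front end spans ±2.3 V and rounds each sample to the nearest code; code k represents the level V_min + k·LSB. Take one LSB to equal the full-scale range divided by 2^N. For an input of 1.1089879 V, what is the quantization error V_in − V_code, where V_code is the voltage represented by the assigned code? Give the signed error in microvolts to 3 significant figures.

Span: 2.3 V − (-2.3 V) = 4.6 V. LSB = 4.6 V / 2^16 ≈ 70.19 µV.
Position in LSBs: (1.1089879 − (-2.3)) × 65536/4.6 = 48567.7024; rounding gives k = 48568.
Reconstructed level: -2.3 + 48568 × 4.6/65536 V = 1.1090087891 V.
e = 1.1089879 − (1.1090087891) = −20.9 µV.

−20.9 µV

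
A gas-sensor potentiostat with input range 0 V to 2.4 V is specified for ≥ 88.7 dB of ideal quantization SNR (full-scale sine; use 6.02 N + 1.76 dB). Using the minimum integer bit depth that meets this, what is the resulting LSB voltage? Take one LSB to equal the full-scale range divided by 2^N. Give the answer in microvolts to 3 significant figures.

Range is 2.4 V.
N ≥ (88.7 − 1.76)/6.02 = 14.442 → N_min = 15.
LSB = 2.4 V / 2^15 = 73.2 µV.

73.2 µV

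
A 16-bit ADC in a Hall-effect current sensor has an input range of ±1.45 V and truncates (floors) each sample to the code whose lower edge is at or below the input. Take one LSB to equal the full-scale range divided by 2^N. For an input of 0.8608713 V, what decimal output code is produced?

Span: 1.45 V − (-1.45 V) = 2.9 V. LSB = 2.9 V / 2^16 ≈ 44.25 µV.
V_in − V_min = 0.8608713 − (-1.45) = 2.3108713 V.
Divide by LSB: 2.3108713 × 65536/2.9 = 52222.5040.
Truncating gives code 52222.

52222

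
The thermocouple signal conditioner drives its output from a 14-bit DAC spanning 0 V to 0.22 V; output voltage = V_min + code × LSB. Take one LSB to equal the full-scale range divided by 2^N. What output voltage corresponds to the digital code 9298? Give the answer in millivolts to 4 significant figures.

124.9 mV

Range is 0.22 V. LSB = 0.22 V / 2^14.
V_out = V_min + code × LSB = 0 V + 9298 × 0.22 V / 16384
      = 0 + 0.124851 = 0.124851 V.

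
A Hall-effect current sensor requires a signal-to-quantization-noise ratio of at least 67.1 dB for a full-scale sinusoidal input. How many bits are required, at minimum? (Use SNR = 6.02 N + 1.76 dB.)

11 bits

6.02 N + 1.76 ≥ 67.1 gives N ≥ 10.854, so the minimum integer is 11.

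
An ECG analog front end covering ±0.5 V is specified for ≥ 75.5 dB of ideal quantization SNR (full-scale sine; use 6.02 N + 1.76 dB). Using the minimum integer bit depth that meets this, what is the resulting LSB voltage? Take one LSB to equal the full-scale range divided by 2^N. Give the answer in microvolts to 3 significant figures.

Span: 0.5 V − (-0.5 V) = 1 V.
6.02 N + 1.76 ≥ 75.5 gives N ≥ 12.249, so the minimum integer is 13.
LSB = 1 V ÷ 2^13 = 1/8192 V = 122 µV.

122 µV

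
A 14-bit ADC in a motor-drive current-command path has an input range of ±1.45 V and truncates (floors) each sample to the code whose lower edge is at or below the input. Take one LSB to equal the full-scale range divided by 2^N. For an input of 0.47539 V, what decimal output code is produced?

10877

Full-scale range = 1.45 V − (-1.45 V) = 2.9 V. LSB = 2.9 V / 2^14 ≈ 177.0 µV.
code = ⌊(V_in − V_min)/LSB⌋ = ⌊(V_in − V_min) × 2^14 / range⌋
     = ⌊(0.47539 − (-1.45)) × 16384 / 2.9⌋ = ⌊1.92539 × 16384/2.9⌋
     = ⌊10877.790⌋ = 10877.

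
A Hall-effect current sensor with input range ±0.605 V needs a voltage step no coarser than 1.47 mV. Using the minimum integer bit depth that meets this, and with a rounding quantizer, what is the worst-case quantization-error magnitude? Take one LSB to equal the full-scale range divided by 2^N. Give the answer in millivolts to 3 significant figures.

Range = 0.605 − (-0.605) = 1.21 V.
Need 2^N ≥ 1.21 V / 1.47 mV = 823.1 → N_min = 10.
Step size = 1.21/1024 V = 1.1816 mV.
|e|_max = LSB/2 = 0.591 mV.

0.591 mV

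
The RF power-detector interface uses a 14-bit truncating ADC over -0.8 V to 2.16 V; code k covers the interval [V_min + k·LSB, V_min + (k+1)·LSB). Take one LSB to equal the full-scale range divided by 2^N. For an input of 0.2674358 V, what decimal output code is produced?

5908

Full-scale range = 2.16 V − (-0.8 V) = 2.96 V. LSB = 2.96 V / 2^14 ≈ 180.7 µV.
(V_in − V_min) × 2^14/range = (0.2674358 − (-0.8)) × 16384/2.96 = 5908.401.
Floor → code = 5908.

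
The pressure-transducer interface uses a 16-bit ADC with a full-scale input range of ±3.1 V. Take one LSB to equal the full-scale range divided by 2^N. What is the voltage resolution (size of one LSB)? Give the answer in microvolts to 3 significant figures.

94.6 µV

Full-scale range = 3.1 V − (-3.1 V) = 6.2 V.
2^16 = 65536 levels.
LSB = 6.2 V / 2^16 = 94.6 µV.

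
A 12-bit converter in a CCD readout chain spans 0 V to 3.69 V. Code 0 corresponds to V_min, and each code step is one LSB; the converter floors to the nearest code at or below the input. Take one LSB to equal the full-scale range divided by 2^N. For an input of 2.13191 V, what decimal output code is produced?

Span = 3.69 V. LSB = 3.69 V / 2^12 ≈ 0.9009 mV.
V_in − V_min = 2.13191 − (0) = 2.13191 V.
Divide by LSB: 2.13191 × 4096/3.69 = 2366.4779.
Truncating gives code 2366.

2366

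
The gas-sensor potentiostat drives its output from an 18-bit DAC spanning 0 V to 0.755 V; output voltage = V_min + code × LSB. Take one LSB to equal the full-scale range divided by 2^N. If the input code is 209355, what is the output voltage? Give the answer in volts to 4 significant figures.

V_FS = 0.755 V. LSB = 0.755 V / 2^18.
V_out = V_min + code × LSB = 0 V + 209355 × 0.755 V / 262144
      = 0 + 0.602963 = 0.602963 V.

0.6030 V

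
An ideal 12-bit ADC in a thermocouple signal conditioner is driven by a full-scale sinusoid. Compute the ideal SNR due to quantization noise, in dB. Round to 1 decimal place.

SNR = 6.02·12 + 1.76 = 74.00 dB.

74.0 dB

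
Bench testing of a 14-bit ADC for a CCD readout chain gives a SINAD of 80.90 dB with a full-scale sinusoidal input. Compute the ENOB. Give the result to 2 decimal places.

13.15 bits

(80.90 − 1.76) / 6.02 = 79.14/6.02 = 13.1462 effective bits.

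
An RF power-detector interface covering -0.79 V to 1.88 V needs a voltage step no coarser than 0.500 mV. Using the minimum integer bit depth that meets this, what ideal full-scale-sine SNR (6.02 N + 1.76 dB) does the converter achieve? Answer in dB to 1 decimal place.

Range = 1.88 − (-0.79) = 2.67 V.
Levels needed ≥ 2.67/0.500 mV = 5340. 2^13 = 8192 suffices, so N_min = 13.
Ideal SNR at N = 13: 6.02·13 + 1.76 = 80.0 dB.

80.0 dB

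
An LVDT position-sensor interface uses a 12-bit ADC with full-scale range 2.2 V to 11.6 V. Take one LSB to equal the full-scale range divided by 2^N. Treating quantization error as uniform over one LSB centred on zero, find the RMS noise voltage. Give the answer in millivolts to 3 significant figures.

0.662 mV

Range = 11.6 − (2.2) = 9.4 V.
Step size = 9.4/4096 V = 2.2949 mV.
σ_q = LSB/√12 = 2.2949 mV/3.4641 = 0.662 mV.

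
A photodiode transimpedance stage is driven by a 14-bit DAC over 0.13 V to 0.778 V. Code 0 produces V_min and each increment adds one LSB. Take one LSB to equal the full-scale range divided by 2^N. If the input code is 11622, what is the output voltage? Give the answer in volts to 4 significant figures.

0.5897 V

Span: 0.778 V − (0.13 V) = 0.648 V. LSB = 0.648 V / 2^14.
V_out = V_min + code × LSB = 0.13 V + 11622 × 0.648 V / 16384
      = 0.13 V + 0.459659 V = 0.589659 V.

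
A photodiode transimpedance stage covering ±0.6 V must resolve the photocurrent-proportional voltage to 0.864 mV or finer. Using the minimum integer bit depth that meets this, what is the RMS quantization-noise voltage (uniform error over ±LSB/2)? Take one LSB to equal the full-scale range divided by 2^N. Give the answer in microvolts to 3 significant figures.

Span: 0.6 V − (-0.6 V) = 1.2 V.
Required number of levels: 1.2/0.864 mV = 1388.9; smallest N with 2^N ≥ that is 11.
LSB = 1.2 V ÷ 2^11 = 1.2/2048 V = 0.58594 mV.
RMS noise = LSB/√12 = 169 µV.

169 µV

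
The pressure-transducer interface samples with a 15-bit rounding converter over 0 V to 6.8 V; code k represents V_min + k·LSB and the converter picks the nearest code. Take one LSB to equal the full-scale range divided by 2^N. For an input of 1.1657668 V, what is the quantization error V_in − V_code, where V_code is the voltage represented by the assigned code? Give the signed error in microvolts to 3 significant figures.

Span = 6.8 V. LSB = 6.8 V / 2^15 ≈ 207.5 µV.
Position in LSBs: (1.1657668 − (0)) × 32768/6.8 = 5617.6245; rounding gives k = 5618.
Reconstructed level: 0 + 5618 × 6.8/32768 V = 1.1658447266 V.
e = 1.1657668 − (1.1658447266) = −77.9 µV.

−77.9 µV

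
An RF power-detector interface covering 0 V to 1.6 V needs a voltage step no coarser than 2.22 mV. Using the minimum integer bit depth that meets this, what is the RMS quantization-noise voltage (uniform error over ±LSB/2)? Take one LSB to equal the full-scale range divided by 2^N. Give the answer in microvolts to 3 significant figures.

451 µV

Range is 1.6 V.
Need 2^N ≥ 1.6 V / 2.22 mV = 720.7 → N_min = 10.
LSB = 1.6 V / 2^10 = 1.5625 mV.
V_rms = LSB/√12 = 451 µV.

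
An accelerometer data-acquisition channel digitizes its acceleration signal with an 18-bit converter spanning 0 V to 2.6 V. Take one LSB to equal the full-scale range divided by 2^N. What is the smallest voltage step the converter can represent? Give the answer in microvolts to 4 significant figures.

9.918 µV

V_FS = 2.6 V.
There are 2^18 = 262144 steps.
One LSB is 2.6 V / 262144 = 9.918 µV.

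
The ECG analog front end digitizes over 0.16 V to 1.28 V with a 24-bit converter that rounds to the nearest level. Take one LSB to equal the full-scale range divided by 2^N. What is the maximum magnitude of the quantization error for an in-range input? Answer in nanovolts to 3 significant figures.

33.4 nV

The full-scale span is 1.28 − (0.16) = 1.12 V.
LSB = 1.12 V / 2^24 = 66.757 nV.
A rounding quantizer has |error| ≤ LSB/2 = 33.4 nV.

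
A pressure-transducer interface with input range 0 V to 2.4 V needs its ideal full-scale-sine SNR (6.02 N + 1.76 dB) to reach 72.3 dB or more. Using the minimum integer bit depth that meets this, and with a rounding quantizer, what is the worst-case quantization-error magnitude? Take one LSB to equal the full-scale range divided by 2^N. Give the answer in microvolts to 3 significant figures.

293 µV

Full-scale range = 2.4 V.
6.02 N + 1.76 ≥ 72.3 gives N ≥ 11.718, so the minimum integer is 12.
LSB = 2.4 V ÷ 2^12 = 2.4/4096 V = 0.58594 mV.
Half an LSB is 293 µV.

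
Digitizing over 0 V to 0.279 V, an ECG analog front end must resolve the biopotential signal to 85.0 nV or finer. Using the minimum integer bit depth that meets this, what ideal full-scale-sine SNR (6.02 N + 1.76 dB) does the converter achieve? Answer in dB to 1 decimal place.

134.2 dB

Full-scale range = 0.279 V.
Levels needed ≥ 0.279/85.0 nV = 3.282e6. 2^22 = 4194304 suffices, so N_min = 22.
SNR = 6.02 × 22 + 1.76 = 134.20 dB.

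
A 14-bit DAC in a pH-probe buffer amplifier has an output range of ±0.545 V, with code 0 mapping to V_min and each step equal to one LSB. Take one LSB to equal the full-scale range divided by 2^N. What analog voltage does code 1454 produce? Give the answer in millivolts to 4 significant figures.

-448.3 mV

Span: 0.545 V − (-0.545 V) = 1.09 V. LSB = 1.09 V / 2^14.
V_out = V_min + code × LSB = -0.545 V + 1454 × 1.09 V / 16384
      = -0.545 V + 0.0967322 V = -0.448268 V.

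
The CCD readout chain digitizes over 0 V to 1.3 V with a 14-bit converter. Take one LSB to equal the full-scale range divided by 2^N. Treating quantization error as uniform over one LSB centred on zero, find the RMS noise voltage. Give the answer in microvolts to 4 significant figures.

22.91 µV

Full-scale range = 1.3 V.
One LSB is 1.3 V / 16384 = 79.3457 µV.
V_rms = LSB/√12 = 79.3457 µV / √12 = 22.91 µV.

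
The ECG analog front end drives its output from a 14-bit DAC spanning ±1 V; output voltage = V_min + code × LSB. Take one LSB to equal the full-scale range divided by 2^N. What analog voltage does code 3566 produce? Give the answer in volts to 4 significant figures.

-0.5647 V

The full-scale span is 1 − (-1) = 2 V. LSB = 2 V / 2^14.
V_out = V_min + code × LSB = -1 V + 3566 × 2 V / 16384
      = -1 + 0.435303 = -0.564697 V.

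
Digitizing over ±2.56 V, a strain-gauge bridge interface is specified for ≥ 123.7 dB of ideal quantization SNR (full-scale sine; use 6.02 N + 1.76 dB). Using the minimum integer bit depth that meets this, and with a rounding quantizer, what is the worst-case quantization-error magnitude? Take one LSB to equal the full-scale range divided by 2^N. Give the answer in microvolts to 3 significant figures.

Span: 2.56 V − (-2.56 V) = 5.12 V.
6.02 N + 1.76 ≥ 123.7 gives N ≥ 20.256, so the minimum integer is 21.
LSB = 5.12 V / 2^21 = 2.4414 µV.
|e|_max = LSB/2 = 1.22 µV.

1.22 µV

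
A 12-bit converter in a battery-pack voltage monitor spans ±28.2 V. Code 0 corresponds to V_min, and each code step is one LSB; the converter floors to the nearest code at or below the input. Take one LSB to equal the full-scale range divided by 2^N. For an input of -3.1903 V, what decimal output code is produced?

1816

Range = 28.2 − (-28.2) = 56.4 V. LSB = 56.4 V / 2^12 ≈ 13.77 mV.
code = ⌊(V_in − V_min)/LSB⌋ = ⌊(V_in − V_min) × 2^12 / range⌋
     = ⌊(-3.1903 − (-28.2)) × 4096 / 56.4⌋ = ⌊25.0097 × 4096/56.4⌋
     = ⌊1816.307⌋ = 1816.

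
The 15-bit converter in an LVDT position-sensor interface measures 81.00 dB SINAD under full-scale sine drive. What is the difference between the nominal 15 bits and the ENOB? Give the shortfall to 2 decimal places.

1.84 bits

N_eff = (81.00 − 1.76)/6.02 = 13.1628 bits.
15 − 13.1628 = 1.84 bits below nominal.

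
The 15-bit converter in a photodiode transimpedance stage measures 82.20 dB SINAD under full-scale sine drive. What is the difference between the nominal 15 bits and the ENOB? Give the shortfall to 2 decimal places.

N_eff = (82.20 − 1.76)/6.02 = 13.3621 bits.
Shortfall = 15 − 13.3621 = 1.6379 bits.

1.64 bits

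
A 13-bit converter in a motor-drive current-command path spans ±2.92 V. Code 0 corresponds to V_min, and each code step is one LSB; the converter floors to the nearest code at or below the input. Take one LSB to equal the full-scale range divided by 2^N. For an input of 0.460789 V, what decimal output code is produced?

Full-scale range = 2.92 V − (-2.92 V) = 5.84 V. LSB = 5.84 V / 2^13 ≈ 0.7129 mV.
code = ⌊(V_in − V_min)/LSB⌋ = ⌊(V_in − V_min) × 2^13 / range⌋
     = ⌊(0.460789 − (-2.92)) × 8192 / 5.84⌋ = ⌊3.380789 × 8192/5.84⌋
     = ⌊4742.367⌋ = 4742.

4742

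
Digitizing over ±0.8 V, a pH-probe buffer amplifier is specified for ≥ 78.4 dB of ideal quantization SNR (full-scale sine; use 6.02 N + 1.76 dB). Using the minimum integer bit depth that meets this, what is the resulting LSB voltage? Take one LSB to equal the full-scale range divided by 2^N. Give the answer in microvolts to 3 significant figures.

The full-scale span is 0.8 − (-0.8) = 1.6 V.
Solving 6.02 N ≥ 78.4 − 1.76: N ≥ 12.731. Round up → N = 13.
Step size = 1.6/8192 V = 195 µV.

195 µV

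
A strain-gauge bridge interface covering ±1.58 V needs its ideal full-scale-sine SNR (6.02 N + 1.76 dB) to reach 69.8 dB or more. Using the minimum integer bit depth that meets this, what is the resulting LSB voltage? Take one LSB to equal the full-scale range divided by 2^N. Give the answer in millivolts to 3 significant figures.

Range = 1.58 − (-1.58) = 3.16 V.
N ≥ (69.8 − 1.76)/6.02 = 11.302 → N_min = 12.
LSB = 3.16 V / 2^12 = 0.771 mV.

0.771 mV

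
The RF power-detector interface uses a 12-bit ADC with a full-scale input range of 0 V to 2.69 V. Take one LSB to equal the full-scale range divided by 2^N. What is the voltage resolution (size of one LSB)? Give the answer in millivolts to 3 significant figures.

Full-scale range = 2.69 V.
2^12 = 4096 levels.
Step size = 2.69/4096 V = 0.657 mV.

0.657 mV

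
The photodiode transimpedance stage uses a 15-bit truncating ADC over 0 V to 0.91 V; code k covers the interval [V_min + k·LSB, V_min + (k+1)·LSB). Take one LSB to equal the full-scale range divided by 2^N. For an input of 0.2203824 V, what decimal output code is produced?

V_FS = 0.91 V. LSB = 0.91 V / 2^15 ≈ 27.77 µV.
V_in − V_min = 0.2203824 − (0) = 0.2203824 V.
Divide by LSB: 0.2203824 × 32768/0.91 = 7935.7038.
Truncating gives code 7935.

7935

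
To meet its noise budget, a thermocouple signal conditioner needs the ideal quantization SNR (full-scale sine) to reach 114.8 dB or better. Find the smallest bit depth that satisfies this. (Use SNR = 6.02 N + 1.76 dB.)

Solving 6.02 N ≥ 114.8 − 1.76: N ≥ 18.777. Round up → N = 19.

19 bits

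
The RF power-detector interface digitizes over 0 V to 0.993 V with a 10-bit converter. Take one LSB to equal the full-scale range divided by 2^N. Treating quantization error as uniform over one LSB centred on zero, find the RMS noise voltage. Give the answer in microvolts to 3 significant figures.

Range is 0.993 V.
Step size = 0.993/1024 V = 0.96973 mV.
For a uniform distribution on [−LSB/2, +LSB/2], V_rms = LSB/√12 = 0.96973 mV/3.4641 = 280 µV.

280 µV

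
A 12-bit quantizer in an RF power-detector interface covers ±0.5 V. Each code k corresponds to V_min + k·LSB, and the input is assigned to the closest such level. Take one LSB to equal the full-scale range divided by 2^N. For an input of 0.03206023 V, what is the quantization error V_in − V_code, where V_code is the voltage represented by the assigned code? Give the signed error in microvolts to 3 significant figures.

+77.8 µV

Full-scale range = 0.5 V − (-0.5 V) = 1 V. LSB = 1 V / 2^12 ≈ 244.1 µV.
(V_in − V_min)/LSB = (0.03206023 − (-0.5)) × 4096/1 = 2179.3187 → nearest code k = 2179.
Reconstructed level: -0.5 + 2179 × 1/4096 V = 0.03198242188 V.
V_in − V_code = 0.03206023 − (0.03198242188) = +77.8 µV.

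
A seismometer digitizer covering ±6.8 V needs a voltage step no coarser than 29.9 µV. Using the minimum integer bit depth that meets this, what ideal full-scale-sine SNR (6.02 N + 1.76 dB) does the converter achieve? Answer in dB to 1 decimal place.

The full-scale span is 6.8 − (-6.8) = 13.6 V.
Required number of levels: 13.6/29.9 µV = 454850; smallest N with 2^N ≥ that is 19.
SNR = 6.02 × 19 + 1.76 = 116.14 dB.

116.1 dB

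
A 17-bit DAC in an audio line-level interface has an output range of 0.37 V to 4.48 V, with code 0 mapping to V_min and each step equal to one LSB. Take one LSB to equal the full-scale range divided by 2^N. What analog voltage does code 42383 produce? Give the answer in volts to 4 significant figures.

The full-scale span is 4.48 − (0.37) = 4.11 V. LSB = 4.11 V / 2^17.
V_out = V_min + code × LSB = 0.37 V + 42383 × 4.11 V / 131072
      = 0.37 V + 1.32900 V = 1.69900 V.

1.699 V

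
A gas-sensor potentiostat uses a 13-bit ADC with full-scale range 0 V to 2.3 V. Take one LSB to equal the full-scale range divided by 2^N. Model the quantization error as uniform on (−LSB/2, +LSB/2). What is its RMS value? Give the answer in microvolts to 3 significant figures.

Range is 2.3 V.
LSB = 2.3 V ÷ 2^13 = 2.3/8192 V = 280.76 µV.
For a uniform distribution on [−LSB/2, +LSB/2], V_rms = LSB/√12 = 280.76 µV/3.4641 = 81.0 µV.

81.0 µV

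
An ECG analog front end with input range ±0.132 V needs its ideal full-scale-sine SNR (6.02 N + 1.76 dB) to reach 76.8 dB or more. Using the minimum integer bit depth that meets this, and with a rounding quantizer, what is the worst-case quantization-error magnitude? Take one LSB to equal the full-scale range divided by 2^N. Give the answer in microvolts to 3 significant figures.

16.1 µV

Span: 0.132 V − (-0.132 V) = 0.264 V.
6.02 N + 1.76 ≥ 76.8 gives N ≥ 12.465, so the minimum integer is 13.
LSB = 0.264 V ÷ 2^13 = 0.264/8192 V = 32.227 µV.
Half an LSB is 16.1 µV.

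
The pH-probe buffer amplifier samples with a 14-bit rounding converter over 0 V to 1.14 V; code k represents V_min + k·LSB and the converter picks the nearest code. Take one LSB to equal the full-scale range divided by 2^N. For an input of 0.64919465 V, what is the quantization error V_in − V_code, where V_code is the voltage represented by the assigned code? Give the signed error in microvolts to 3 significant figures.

Full-scale range = 1.14 V. LSB = 1.14 V / 2^14 ≈ 69.58 µV.
(0.64919465 − (0)) / LSB = 0.64919465 × 16384/1.14 = 9330.1800. Nearest integer: k = 9330.
V_code = 0 + (9330/16384) × 1.14 = 0.64918212891 V.
e = 0.64919465 − (0.64918212891) = +12.5 µV.

+12.5 µV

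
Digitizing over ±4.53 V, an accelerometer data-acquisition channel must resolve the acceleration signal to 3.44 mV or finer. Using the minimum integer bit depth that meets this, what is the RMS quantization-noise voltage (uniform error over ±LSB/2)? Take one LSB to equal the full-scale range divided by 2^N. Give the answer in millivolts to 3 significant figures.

Span: 4.53 V − (-4.53 V) = 9.06 V.
Levels needed ≥ 9.06/3.44 mV = 2634. 2^12 = 4096 suffices, so N_min = 12.
One LSB is 9.06 V / 4096 = 2.2119 mV.
V_rms = LSB/√12 = 0.639 mV.

0.639 mV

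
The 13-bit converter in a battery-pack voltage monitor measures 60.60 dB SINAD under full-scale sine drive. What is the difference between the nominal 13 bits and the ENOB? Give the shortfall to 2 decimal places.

ENOB = (SINAD − 1.76)/6.02 = (60.60 − 1.76)/6.02 = 9.7741 bits.
Lost resolution: 13 − 9.7741 = 3.2259 bits.

3.23 bits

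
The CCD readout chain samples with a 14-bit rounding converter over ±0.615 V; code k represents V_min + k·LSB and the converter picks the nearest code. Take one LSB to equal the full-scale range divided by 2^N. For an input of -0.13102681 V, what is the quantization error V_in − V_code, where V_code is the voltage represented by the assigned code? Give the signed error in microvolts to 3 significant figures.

Range = 0.615 − (-0.615) = 1.23 V. LSB = 1.23 V / 2^14 ≈ 75.07 µV.
(-0.13102681 − (-0.615)) / LSB = 0.48397319 × 16384/1.23 = 6446.6803. Nearest integer: k = 6447.
V_code = V_min + k × range/2^14 = -0.615 + 6447 × 1.23/16384 = -0.13100280762 V.
Error = V_in − V_code = -0.13102681 − (-0.13100280762) = −24.0 µV.

−24.0 µV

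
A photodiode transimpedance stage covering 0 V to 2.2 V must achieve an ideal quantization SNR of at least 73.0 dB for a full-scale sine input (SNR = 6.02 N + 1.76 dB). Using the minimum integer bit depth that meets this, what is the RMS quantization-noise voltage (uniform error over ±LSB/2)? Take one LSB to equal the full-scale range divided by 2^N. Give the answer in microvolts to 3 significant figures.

Full-scale range = 2.2 V.
N ≥ (73.0 − 1.76)/6.02 = 11.834 → N_min = 12.
LSB = 2.2 V / 2^12 = 0.53711 mV.
V_rms = LSB/√12 = 155 µV.

155 µV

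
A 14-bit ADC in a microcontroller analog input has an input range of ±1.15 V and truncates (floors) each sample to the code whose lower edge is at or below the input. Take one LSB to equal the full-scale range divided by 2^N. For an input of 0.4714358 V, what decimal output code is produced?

11550

The full-scale span is 1.15 − (-1.15) = 2.3 V. LSB = 2.3 V / 2^14 ≈ 140.4 µV.
V_in − V_min = 0.4714358 − (-1.15) = 1.6214358 V.
Divide by LSB: 1.6214358 × 16384/2.3 = 11550.2627.
Truncating gives code 11550.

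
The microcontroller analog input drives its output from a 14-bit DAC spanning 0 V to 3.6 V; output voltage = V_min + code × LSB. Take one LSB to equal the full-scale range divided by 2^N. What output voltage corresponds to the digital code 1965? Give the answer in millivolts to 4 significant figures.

Full-scale range = 3.6 V. LSB = 3.6 V / 2^14.
V_out = V_min + code × LSB = 0 V + 1965 × 3.6 V / 16384
      = 0 + 0.431763 = 0.431763 V.

431.8 mV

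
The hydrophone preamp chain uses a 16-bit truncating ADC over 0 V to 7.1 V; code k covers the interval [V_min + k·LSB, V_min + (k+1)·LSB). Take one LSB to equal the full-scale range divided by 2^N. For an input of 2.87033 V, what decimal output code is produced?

26494

Range is 7.1 V. LSB = 7.1 V / 2^16 ≈ 108.3 µV.
code = ⌊(V_in − V_min)/LSB⌋ = ⌊(V_in − V_min) × 2^16 / range⌋
     = ⌊(2.87033 − (0)) × 65536 / 7.1⌋ = ⌊2.87033 × 65536/7.1⌋
     = ⌊26494.359⌋ = 26494.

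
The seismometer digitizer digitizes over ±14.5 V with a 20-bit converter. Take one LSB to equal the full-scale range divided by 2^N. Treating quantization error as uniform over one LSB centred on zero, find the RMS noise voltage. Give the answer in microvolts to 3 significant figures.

7.98 µV

Full-scale range = 14.5 V − (-14.5 V) = 29 V.
LSB = 29 V / 2^20 = 27.657 µV.
For a uniform distribution on [−LSB/2, +LSB/2], V_rms = LSB/√12 = 27.657 µV/3.4641 = 7.98 µV.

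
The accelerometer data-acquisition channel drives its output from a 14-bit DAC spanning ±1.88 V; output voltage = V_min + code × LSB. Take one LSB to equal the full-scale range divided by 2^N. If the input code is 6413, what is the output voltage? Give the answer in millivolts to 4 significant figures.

-408.3 mV

Span: 1.88 V − (-1.88 V) = 3.76 V. LSB = 3.76 V / 2^14.
Output = V_min + (6413/16384) × range = -1.88 + 0.391418 × 3.76 V
      = -1.88 + 1.47173 = -0.408267 V.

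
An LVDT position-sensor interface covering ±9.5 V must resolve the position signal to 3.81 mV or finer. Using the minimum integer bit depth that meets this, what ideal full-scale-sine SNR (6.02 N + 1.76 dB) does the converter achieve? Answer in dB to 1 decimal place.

Range = 9.5 − (-9.5) = 19 V.
Need 2^N ≥ 19 V / 3.81 mV = 4987 → N_min = 13.
Ideal SNR at N = 13: 6.02·13 + 1.76 = 80.0 dB.

80.0 dB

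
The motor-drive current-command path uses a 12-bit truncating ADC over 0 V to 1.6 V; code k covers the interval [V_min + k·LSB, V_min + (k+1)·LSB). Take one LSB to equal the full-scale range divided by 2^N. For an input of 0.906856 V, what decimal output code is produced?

2321

V_FS = 1.6 V. LSB = 1.6 V / 2^12 ≈ 390.6 µV.
(V_in − V_min) × 2^12/range = (0.906856 − (0)) × 4096/1.6 = 2321.551.
Floor → code = 2321.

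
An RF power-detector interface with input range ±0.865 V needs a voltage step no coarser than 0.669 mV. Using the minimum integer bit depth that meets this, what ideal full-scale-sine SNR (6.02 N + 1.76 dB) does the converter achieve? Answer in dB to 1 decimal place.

74.0 dB

The full-scale span is 0.865 − (-0.865) = 1.73 V.
Required number of levels: 1.73/0.669 mV = 2585.9; smallest N with 2^N ≥ that is 12.
Ideal SNR at N = 12: 6.02·12 + 1.76 = 74.0 dB.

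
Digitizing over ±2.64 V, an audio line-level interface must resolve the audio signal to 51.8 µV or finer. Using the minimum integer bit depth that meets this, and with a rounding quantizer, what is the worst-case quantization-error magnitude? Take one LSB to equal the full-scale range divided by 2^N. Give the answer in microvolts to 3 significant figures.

The full-scale span is 2.64 − (-2.64) = 5.28 V.
Need 2^N ≥ 5.28 V / 51.8 µV = 101900 → N_min = 17.
LSB = 5.28 V ÷ 2^17 = 5.28/131072 V = 40.283 µV.
Half an LSB is 20.1 µV.

20.1 µV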